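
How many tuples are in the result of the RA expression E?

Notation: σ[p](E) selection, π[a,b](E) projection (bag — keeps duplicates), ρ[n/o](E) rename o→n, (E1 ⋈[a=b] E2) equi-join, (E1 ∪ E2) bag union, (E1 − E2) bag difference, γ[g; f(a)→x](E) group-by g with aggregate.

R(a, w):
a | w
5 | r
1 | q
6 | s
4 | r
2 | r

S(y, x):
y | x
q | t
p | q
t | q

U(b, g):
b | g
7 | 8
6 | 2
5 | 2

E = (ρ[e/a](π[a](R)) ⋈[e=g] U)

Row counts bottom-up:
  R → 5
  π[a](R) → 5
  ρ[e/a](π[a](R)) → 5
  U → 3
  (ρ[e/a](π[a](R)) ⋈[e=g] U) → 2

|E| = 2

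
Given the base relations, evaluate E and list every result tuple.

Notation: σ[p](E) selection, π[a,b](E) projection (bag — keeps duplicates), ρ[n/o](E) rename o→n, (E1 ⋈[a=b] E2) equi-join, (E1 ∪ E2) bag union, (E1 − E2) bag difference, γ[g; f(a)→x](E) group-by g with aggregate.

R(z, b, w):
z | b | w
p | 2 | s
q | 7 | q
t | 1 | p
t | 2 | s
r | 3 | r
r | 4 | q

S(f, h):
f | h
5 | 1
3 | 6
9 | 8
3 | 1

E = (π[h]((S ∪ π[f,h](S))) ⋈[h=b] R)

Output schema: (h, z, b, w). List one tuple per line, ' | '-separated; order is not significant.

Subexpression sizes:
  S → 4
  S → 4
  π[f,h](S) → 4
  (S ∪ π[f,h](S)) → 8
  π[h]((S ∪ π[f,h](S))) → 8
  R → 6
  (π[h]((S ∪ π[f,h](S))) ⋈[h=b] R) → 4

== RESULT ==
h | z | b | w
1 | t | 1 | p
1 | t | 1 | p
1 | t | 1 | p
1 | t | 1 | p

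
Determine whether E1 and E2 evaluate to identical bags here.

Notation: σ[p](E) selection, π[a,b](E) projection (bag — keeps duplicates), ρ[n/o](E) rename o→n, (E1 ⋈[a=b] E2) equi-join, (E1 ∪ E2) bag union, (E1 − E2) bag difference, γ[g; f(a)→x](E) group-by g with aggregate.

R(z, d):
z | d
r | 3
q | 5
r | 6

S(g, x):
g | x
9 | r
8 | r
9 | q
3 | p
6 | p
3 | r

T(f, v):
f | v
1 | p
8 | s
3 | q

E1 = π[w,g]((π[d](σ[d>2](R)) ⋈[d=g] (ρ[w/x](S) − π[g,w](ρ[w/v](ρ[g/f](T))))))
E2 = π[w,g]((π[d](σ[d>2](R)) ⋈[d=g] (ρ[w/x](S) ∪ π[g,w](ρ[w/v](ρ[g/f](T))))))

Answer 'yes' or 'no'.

E1 stepwise |·|:
  R → 3
  σ[d>2](R) → 3
  π[d](σ[d>2](R)) → 3
  S → 6
  ρ[w/x](S) → 6
  T → 3
  ρ[g/f](T) → 3
  ρ[w/v](ρ[g/f](T)) → 3
  π[g,w](ρ[w/v](ρ[g/f](T))) → 3
  (ρ[w/x](S) − π[g,w](ρ[w/v](ρ[g/f](T)))) → 6
  (π[d](σ[d>2](R)) ⋈[d=g] (ρ[w/x](S) − π[g,w](ρ[w/v](ρ[g/f](T))))) → 3
  π[w,g]((π[d](σ[d>2](R)) ⋈[d=g] (ρ[w/x](S) − π[g,w](ρ[w/v](ρ[g/f](T)))))) → 3
E2 stepwise |·|:
  R → 3
  σ[d>2](R) → 3
  π[d](σ[d>2](R)) → 3
  S → 6
  ρ[w/x](S) → 6
  T → 3
  ρ[g/f](T) → 3
  ρ[w/v](ρ[g/f](T)) → 3
  π[g,w](ρ[w/v](ρ[g/f](T))) → 3
  (ρ[w/x](S) ∪ π[g,w](ρ[w/v](ρ[g/f](T)))) → 9
  (π[d](σ[d>2](R)) ⋈[d=g] (ρ[w/x](S) ∪ π[g,w](ρ[w/v](ρ[g/f](T))))) → 4
  π[w,g]((π[d](σ[d>2](R)) ⋈[d=g] (ρ[w/x](S) ∪ π[g,w](ρ[w/v](ρ[g/f](T)))))) → 4

E1 result:
w | g
p | 3
p | 6
r | 3
E2 result:
w | g
p | 3
p | 6
q | 3
r | 3
Witness: ('q', 3) appears 0× in E1 but 1× in E2.

no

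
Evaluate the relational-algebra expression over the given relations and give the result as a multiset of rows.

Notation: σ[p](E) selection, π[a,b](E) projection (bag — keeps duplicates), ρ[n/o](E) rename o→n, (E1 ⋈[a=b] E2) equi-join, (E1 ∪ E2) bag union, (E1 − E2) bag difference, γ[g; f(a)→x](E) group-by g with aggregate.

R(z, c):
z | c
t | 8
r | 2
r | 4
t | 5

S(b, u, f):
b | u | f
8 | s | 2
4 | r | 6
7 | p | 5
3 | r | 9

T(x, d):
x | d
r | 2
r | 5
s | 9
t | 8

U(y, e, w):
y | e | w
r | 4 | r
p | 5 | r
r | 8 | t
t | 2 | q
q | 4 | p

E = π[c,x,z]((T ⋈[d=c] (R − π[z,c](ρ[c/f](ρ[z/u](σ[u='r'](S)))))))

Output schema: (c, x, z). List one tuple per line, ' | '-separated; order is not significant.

Row counts bottom-up:
  T → 4
  R → 4
  S → 4
  σ[u='r'](S) → 2
  ρ[z/u](σ[u='r'](S)) → 2
  ρ[c/f](ρ[z/u](σ[u='r'](S))) → 2
  π[z,c](ρ[c/f](ρ[z/u](σ[u='r'](S)))) → 2
  (R − π[z,c](ρ[c/f](ρ[z/u](σ[u='r'](S))))) → 4
  (T ⋈[d=c] (R − π[z,c](ρ[c/f](ρ[z/u](σ[u='r'](S)))))) → 3
  π[c,x,z]((T ⋈[d=c] (R − π[z,c](ρ[c/f](ρ[z/u](σ[u='r'](S))))))) → 3

== RESULT ==
c | x | z
2 | r | r
5 | r | t
8 | t | t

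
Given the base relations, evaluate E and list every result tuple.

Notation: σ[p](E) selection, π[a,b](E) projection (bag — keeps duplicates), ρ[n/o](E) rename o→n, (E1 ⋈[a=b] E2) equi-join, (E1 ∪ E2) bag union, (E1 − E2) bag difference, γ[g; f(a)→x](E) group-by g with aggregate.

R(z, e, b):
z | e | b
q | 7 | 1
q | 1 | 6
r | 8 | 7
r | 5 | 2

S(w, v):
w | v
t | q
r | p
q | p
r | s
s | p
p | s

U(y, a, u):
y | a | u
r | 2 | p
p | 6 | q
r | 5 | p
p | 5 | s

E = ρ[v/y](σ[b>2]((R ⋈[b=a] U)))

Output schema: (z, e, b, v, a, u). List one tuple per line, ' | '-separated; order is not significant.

Stepwise |·|:
  R → 4
  U → 4
  (R ⋈[b=a] U) → 2
  σ[b>2]((R ⋈[b=a] U)) → 1
  ρ[v/y](σ[b>2]((R ⋈[b=a] U))) → 1

== RESULT ==
z | e | b | v | a | u
q | 1 | 6 | p | 6 | q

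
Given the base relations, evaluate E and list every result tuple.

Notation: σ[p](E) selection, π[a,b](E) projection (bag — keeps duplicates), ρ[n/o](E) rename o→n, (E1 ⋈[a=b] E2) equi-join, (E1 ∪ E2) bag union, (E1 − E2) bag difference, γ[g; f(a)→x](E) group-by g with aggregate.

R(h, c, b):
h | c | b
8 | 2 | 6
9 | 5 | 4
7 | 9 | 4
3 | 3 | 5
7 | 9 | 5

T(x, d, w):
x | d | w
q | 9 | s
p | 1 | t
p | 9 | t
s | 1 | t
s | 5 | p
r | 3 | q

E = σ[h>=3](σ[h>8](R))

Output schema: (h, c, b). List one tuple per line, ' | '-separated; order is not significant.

Row counts bottom-up:
  R → 5
  σ[h>8](R) → 1
  σ[h>=3](σ[h>8](R)) → 1

== RESULT ==
h | c | b
9 | 5 | 4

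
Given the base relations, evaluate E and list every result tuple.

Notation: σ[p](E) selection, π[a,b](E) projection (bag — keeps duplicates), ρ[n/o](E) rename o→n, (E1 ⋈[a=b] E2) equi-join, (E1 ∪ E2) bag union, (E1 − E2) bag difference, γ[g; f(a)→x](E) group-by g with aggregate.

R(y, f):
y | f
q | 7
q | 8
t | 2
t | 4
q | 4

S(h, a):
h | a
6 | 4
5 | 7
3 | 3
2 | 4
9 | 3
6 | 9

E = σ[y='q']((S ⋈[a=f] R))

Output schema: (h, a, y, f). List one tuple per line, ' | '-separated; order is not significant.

Per-node cardinality:
  S → 6
  R → 5
  (S ⋈[a=f] R) → 5
  σ[y='q']((S ⋈[a=f] R)) → 3

== RESULT ==
h | a | y | f
2 | 4 | q | 4
5 | 7 | q | 7
6 | 4 | q | 4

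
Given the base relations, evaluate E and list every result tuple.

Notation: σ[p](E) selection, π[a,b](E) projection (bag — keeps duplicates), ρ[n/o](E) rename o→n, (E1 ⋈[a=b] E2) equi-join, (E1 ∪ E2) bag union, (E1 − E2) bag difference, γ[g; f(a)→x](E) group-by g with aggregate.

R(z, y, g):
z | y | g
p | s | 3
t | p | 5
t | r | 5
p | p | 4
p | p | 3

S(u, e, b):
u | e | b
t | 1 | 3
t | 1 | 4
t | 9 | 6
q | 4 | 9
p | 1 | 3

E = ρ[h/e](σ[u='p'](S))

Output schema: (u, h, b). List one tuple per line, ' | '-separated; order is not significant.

Subexpression sizes:
  S → 5
  σ[u='p'](S) → 1
  ρ[h/e](σ[u='p'](S)) → 1

== RESULT ==
u | h | b
p | 1 | 3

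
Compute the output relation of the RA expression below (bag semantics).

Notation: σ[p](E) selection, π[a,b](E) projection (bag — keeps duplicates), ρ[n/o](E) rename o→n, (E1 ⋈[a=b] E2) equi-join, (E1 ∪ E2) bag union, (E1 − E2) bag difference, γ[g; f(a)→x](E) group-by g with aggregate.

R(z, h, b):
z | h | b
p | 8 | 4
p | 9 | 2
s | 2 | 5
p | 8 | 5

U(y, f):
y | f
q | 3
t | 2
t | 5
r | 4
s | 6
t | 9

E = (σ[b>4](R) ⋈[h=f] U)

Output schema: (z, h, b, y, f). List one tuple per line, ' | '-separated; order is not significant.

Stepwise |·|:
  R → 4
  σ[b>4](R) → 2
  U → 6
  (σ[b>4](R) ⋈[h=f] U) → 1

== RESULT ==
z | h | b | y | f
s | 2 | 5 | t | 2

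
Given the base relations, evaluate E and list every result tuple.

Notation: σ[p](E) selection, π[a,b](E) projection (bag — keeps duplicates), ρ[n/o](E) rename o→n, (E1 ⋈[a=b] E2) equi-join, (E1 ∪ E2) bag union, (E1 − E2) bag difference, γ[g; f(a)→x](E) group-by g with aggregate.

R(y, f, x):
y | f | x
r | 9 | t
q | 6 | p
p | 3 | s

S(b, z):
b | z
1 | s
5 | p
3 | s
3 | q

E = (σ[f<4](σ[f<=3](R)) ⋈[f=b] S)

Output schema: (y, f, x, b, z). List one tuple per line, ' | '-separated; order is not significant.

Subexpression sizes:
  R → 3
  σ[f<=3](R) → 1
  σ[f<4](σ[f<=3](R)) → 1
  S → 4
  (σ[f<4](σ[f<=3](R)) ⋈[f=b] S) → 2

== RESULT ==
y | f | x | b | z
p | 3 | s | 3 | q
p | 3 | s | 3 | s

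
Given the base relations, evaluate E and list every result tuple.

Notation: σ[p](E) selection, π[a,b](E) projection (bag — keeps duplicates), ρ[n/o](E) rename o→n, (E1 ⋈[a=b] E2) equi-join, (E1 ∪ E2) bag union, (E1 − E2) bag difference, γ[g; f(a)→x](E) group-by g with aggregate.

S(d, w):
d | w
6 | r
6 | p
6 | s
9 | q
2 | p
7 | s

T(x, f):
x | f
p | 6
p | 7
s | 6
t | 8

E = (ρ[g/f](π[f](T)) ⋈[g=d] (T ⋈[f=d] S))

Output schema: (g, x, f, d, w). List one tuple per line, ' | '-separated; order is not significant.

Stepwise |·|:
  T → 4
  π[f](T) → 4
  ρ[g/f](π[f](T)) → 4
  T → 4
  S → 6
  (T ⋈[f=d] S) → 7
  (ρ[g/f](π[f](T)) ⋈[g=d] (T ⋈[f=d] S)) → 13

== RESULT ==
g | x | f | d | w
6 | p | 6 | 6 | p
6 | p | 6 | 6 | p
6 | p | 6 | 6 | r
6 | p | 6 | 6 | r
6 | p | 6 | 6 | s
6 | p | 6 | 6 | s
6 | s | 6 | 6 | p
6 | s | 6 | 6 | p
6 | s | 6 | 6 | r
6 | s | 6 | 6 | r
6 | s | 6 | 6 | s
6 | s | 6 | 6 | s
7 | p | 7 | 7 | s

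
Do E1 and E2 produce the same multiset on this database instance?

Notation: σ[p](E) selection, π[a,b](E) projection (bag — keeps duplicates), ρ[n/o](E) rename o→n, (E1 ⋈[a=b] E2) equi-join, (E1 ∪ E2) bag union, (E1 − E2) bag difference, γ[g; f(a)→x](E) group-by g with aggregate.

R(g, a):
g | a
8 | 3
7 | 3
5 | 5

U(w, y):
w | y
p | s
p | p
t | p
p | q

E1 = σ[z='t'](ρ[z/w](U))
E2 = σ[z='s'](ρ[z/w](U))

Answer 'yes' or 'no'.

E1 subexpression sizes:
  U → 4
  ρ[z/w](U) → 4
  σ[z='t'](ρ[z/w](U)) → 1
E2 subexpression sizes:
  U → 4
  ρ[z/w](U) → 4
  σ[z='s'](ρ[z/w](U)) → 0

E1 result:
z | y
t | p
E2 result:
z | y
(0 rows)
Witness: ('t', 'p') appears 1× in E1 but 0× in E2.

no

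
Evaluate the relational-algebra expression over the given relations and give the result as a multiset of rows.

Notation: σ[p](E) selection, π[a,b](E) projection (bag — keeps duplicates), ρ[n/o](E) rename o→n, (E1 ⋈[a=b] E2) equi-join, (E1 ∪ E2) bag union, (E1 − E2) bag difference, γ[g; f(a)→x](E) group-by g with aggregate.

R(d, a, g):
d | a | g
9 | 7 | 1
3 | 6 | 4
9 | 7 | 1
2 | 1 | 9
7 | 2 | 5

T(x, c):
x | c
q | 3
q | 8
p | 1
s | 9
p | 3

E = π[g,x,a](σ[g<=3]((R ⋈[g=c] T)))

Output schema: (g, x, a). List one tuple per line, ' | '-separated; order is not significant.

Stepwise |·|:
  R → 5
  T → 5
  (R ⋈[g=c] T) → 3
  σ[g<=3]((R ⋈[g=c] T)) → 2
  π[g,x,a](σ[g<=3]((R ⋈[g=c] T))) → 2

== RESULT ==
g | x | a
1 | p | 7
1 | p | 7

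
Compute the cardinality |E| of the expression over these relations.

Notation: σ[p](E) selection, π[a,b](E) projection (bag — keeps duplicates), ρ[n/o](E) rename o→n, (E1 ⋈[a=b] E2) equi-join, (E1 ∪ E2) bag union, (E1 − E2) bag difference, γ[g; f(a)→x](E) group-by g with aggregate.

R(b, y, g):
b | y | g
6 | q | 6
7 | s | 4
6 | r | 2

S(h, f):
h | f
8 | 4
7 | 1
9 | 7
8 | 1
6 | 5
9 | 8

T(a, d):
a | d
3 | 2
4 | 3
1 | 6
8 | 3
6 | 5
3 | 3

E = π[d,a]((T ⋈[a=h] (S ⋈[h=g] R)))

Row counts bottom-up:
  T → 6
  S → 6
  R → 3
  (S ⋈[h=g] R) → 1
  (T ⋈[a=h] (S ⋈[h=g] R)) → 1
  π[d,a]((T ⋈[a=h] (S ⋈[h=g] R))) → 1

|E| = 1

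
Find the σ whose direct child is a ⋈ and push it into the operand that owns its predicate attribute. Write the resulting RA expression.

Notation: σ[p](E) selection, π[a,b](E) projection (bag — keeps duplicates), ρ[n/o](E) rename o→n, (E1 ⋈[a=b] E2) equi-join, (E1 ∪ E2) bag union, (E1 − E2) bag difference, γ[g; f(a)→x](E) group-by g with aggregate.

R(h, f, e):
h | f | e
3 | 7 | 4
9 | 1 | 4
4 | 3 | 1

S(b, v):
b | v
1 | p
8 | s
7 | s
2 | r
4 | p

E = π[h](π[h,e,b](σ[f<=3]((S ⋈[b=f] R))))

σ filters on f, owned by the right side.
E' = π[h](π[h,e,b]((S ⋈[b=f] σ[f<=3](R))))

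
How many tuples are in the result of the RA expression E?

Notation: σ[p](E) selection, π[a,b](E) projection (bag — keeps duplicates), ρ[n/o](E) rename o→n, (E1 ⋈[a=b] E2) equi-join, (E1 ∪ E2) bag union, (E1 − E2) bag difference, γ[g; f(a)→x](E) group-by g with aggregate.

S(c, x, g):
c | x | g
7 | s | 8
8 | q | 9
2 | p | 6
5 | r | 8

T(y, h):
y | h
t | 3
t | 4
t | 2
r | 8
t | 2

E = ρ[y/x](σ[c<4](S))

Per-node cardinality:
  S → 4
  σ[c<4](S) → 1
  ρ[y/x](σ[c<4](S)) → 1

|E| = 1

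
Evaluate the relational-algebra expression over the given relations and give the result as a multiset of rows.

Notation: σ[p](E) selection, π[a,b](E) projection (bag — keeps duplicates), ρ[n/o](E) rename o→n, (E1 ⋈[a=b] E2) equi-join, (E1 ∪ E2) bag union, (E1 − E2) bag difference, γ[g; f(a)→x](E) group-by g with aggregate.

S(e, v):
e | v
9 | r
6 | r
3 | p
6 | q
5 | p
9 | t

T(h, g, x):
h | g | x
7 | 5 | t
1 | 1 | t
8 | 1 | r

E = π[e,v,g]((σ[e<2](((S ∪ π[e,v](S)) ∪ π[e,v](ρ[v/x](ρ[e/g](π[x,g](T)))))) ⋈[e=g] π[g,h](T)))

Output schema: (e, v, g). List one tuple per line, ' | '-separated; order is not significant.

Row counts bottom-up:
  S → 6
  S → 6
  π[e,v](S) → 6
  (S ∪ π[e,v](S)) → 12
  T → 3
  π[x,g](T) → 3
  ρ[e/g](π[x,g](T)) → 3
  ρ[v/x](ρ[e/g](π[x,g](T))) → 3
  π[e,v](ρ[v/x](ρ[e/g](π[x,g](T)))) → 3
  ((S ∪ π[e,v](S)) ∪ π[e,v](ρ[v/x](ρ[e/g](π[x,g](T))))) → 15
  σ[e<2](((S ∪ π[e,v](S)) ∪ π[e,v](ρ[v/x](ρ[e/g](π[x,g](T)))))) → 2
  T → 3
  π[g,h](T) → 3
  (σ[e<2](((S ∪ π[e,v](S)) ∪ π[e,v](ρ[v/x](ρ[e/g](π[x,g](T)))))) ⋈[e=g] π[g,h](T)) → 4
  π[e,v,g]((σ[e<2](((S ∪ π[e,v](S)) ∪ π[e,v](ρ[v/x](ρ[e/g](π[x,g](T)))))) ⋈[e=g] π[g,h](T))) → 4

== RESULT ==
e | v | g
1 | r | 1
1 | r | 1
1 | t | 1
1 | t | 1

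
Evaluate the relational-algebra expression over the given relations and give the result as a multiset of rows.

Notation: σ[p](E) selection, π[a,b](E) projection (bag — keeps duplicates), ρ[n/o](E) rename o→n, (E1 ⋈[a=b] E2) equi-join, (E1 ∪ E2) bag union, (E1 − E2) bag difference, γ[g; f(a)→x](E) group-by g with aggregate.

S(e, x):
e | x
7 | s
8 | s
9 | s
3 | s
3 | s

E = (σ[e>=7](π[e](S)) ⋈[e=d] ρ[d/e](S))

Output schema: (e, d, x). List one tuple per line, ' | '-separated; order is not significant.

Stepwise |·|:
  S → 5
  π[e](S) → 5
  σ[e>=7](π[e](S)) → 3
  S → 5
  ρ[d/e](S) → 5
  (σ[e>=7](π[e](S)) ⋈[e=d] ρ[d/e](S)) → 3

== RESULT ==
e | d | x
7 | 7 | s
8 | 8 | s
9 | 9 | s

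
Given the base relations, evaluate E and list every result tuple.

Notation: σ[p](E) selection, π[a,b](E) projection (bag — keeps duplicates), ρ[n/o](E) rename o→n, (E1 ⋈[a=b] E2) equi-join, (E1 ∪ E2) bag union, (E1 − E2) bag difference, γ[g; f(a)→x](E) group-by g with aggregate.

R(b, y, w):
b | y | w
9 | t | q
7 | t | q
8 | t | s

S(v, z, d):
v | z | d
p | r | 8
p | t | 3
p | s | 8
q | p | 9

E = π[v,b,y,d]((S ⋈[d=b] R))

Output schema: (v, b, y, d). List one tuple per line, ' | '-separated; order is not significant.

Subexpression sizes:
  S → 4
  R → 3
  (S ⋈[d=b] R) → 3
  π[v,b,y,d]((S ⋈[d=b] R)) → 3

== RESULT ==
v | b | y | d
p | 8 | t | 8
p | 8 | t | 8
q | 9 | t | 9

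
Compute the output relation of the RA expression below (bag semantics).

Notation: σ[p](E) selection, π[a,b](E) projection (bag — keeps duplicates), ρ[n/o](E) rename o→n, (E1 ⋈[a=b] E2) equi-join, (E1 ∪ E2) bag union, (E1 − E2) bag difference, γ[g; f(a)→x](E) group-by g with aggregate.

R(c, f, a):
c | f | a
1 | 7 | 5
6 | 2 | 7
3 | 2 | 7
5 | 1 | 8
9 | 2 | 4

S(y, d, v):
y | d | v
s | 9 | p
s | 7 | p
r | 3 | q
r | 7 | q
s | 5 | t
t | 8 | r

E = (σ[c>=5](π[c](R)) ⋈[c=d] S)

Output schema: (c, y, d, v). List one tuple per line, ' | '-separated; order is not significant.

Stepwise |·|:
  R → 5
  π[c](R) → 5
  σ[c>=5](π[c](R)) → 3
  S → 6
  (σ[c>=5](π[c](R)) ⋈[c=d] S) → 2

== RESULT ==
c | y | d | v
5 | s | 5 | t
9 | s | 9 | p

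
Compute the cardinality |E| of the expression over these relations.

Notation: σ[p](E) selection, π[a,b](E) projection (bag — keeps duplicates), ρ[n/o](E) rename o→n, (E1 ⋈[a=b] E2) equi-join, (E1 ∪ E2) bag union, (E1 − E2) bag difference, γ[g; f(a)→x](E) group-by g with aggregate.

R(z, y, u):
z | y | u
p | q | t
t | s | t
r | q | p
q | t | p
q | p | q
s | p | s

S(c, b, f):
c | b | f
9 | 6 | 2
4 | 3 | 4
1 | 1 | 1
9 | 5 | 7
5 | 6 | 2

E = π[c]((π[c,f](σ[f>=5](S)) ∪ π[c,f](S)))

Per-node cardinality:
  S → 5
  σ[f>=5](S) → 1
  π[c,f](σ[f>=5](S)) → 1
  S → 5
  π[c,f](S) → 5
  (π[c,f](σ[f>=5](S)) ∪ π[c,f](S)) → 6
  π[c]((π[c,f](σ[f>=5](S)) ∪ π[c,f](S))) → 6

|E| = 6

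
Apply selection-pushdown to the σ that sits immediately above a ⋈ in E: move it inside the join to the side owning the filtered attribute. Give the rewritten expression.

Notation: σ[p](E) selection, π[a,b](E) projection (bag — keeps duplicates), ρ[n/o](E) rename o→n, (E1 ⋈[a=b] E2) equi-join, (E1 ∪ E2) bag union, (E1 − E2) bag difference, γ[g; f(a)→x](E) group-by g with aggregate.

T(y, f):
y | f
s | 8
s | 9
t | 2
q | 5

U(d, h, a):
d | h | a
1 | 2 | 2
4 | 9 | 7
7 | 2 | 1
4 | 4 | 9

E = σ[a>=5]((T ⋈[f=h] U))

σ filters on a, owned by the right side.
E' = (T ⋈[f=h] σ[a>=5](U))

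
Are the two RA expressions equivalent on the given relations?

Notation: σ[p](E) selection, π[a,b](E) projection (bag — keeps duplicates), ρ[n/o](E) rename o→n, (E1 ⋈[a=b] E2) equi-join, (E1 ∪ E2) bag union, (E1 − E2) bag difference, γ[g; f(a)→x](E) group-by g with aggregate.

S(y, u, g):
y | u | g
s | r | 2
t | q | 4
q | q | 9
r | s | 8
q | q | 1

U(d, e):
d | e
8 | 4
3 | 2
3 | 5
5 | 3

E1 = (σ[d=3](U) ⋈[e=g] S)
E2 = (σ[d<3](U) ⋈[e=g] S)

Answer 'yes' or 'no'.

E1 subexpression sizes:
  U → 4
  σ[d=3](U) → 2
  S → 5
  (σ[d=3](U) ⋈[e=g] S) → 1
E2 subexpression sizes:
  U → 4
  σ[d<3](U) → 0
  S → 5
  (σ[d<3](U) ⋈[e=g] S) → 0

E1 result:
d | e | y | u | g
3 | 2 | s | r | 2
E2 result:
d | e | y | u | g
(0 rows)
Witness: (3, 2, 's', 'r', 2) appears 1× in E1 but 0× in E2.

no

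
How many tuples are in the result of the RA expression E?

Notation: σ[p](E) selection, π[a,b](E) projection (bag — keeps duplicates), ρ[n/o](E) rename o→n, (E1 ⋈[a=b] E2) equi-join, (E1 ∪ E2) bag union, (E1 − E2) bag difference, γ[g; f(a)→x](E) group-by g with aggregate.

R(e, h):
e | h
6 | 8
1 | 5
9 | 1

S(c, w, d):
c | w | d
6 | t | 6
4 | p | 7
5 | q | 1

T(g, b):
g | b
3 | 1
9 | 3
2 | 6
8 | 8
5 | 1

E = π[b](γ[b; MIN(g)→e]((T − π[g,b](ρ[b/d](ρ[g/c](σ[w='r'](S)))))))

Row counts bottom-up:
  T → 5
  S → 3
  σ[w='r'](S) → 0
  ρ[g/c](σ[w='r'](S)) → 0
  ρ[b/d](ρ[g/c](σ[w='r'](S))) → 0
  π[g,b](ρ[b/d](ρ[g/c](σ[w='r'](S)))) → 0
  (T − π[g,b](ρ[b/d](ρ[g/c](σ[w='r'](S))))) → 5
  γ[b; MIN(g)→e]((T − π[g,b](ρ[b/d](ρ[g/c](σ[w='r'](S)))))) → 4
  π[b](γ[b; MIN(g)→e]((T − π[g,b](ρ[b/d](ρ[g/c](σ[w='r'](S))))))) → 4

|E| = 4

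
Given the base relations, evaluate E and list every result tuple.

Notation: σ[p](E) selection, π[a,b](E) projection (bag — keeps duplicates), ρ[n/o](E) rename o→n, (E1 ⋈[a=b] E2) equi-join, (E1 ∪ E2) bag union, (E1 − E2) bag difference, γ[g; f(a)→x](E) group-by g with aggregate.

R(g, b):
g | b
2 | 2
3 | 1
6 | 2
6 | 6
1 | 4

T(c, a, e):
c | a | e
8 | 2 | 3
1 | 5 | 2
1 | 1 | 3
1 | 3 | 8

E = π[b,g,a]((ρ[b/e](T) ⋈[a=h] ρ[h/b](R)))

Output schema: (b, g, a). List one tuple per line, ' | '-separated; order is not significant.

Row counts bottom-up:
  T → 4
  ρ[b/e](T) → 4
  R → 5
  ρ[h/b](R) → 5
  (ρ[b/e](T) ⋈[a=h] ρ[h/b](R)) → 3
  π[b,g,a]((ρ[b/e](T) ⋈[a=h] ρ[h/b](R))) → 3

== RESULT ==
b | g | a
3 | 2 | 2
3 | 3 | 1
3 | 6 | 2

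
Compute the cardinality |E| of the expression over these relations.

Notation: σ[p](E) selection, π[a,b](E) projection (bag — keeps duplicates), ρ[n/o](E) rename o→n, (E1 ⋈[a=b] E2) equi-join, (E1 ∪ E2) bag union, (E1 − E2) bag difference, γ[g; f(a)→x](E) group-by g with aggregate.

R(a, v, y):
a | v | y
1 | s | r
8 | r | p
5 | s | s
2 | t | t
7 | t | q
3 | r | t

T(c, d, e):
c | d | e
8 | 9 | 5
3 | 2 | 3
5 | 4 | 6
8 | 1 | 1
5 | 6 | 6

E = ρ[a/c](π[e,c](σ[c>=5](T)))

Row counts bottom-up:
  T → 5
  σ[c>=5](T) → 4
  π[e,c](σ[c>=5](T)) → 4
  ρ[a/c](π[e,c](σ[c>=5](T))) → 4

|E| = 4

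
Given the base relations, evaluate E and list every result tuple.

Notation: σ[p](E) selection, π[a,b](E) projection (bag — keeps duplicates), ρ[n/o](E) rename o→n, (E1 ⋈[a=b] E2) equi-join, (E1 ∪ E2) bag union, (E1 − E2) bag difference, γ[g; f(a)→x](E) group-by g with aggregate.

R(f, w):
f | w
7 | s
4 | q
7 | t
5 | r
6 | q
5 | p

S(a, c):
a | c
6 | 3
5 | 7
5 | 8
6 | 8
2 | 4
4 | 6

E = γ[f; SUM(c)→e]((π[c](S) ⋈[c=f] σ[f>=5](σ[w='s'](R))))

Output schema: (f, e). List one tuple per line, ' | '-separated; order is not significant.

Row counts bottom-up:
  S → 6
  π[c](S) → 6
  R → 6
  σ[w='s'](R) → 1
  σ[f>=5](σ[w='s'](R)) → 1
  (π[c](S) ⋈[c=f] σ[f>=5](σ[w='s'](R))) → 1
  γ[f; SUM(c)→e]((π[c](S) ⋈[c=f] σ[f>=5](σ[w='s'](R)))) → 1

== RESULT ==
f | e
7 | 7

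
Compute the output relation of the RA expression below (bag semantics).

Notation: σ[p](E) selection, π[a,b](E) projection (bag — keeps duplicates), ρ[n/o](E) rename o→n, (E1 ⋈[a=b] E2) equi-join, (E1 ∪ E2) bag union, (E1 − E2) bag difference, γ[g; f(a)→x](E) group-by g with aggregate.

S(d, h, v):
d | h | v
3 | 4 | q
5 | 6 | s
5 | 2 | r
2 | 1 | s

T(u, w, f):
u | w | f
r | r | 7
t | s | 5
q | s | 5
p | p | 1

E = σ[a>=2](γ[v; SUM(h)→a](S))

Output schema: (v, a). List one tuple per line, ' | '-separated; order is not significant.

Per-node cardinality:
  S → 4
  γ[v; SUM(h)→a](S) → 3
  σ[a>=2](γ[v; SUM(h)→a](S)) → 3

== RESULT ==
v | a
q | 4
r | 2
s | 7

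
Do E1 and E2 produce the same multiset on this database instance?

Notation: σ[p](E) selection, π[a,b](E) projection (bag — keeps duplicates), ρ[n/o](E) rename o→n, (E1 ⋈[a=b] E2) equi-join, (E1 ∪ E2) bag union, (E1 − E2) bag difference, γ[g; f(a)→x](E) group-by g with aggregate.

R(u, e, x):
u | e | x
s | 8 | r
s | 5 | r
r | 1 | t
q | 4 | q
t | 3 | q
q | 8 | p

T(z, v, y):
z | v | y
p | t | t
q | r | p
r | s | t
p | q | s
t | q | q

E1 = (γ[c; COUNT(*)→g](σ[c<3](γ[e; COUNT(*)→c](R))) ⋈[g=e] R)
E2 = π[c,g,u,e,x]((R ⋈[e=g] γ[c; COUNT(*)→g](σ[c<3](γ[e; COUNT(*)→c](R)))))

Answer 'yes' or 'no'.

E1 subexpression sizes:
  R → 6
  γ[e; COUNT(*)→c](R) → 5
  σ[c<3](γ[e; COUNT(*)→c](R)) → 5
  γ[c; COUNT(*)→g](σ[c<3](γ[e; COUNT(*)→c](R))) → 2
  R → 6
  (γ[c; COUNT(*)→g](σ[c<3](γ[e; COUNT(*)→c](R))) ⋈[g=e] R) → 2
E2 subexpression sizes:
  R → 6
  R → 6
  γ[e; COUNT(*)→c](R) → 5
  σ[c<3](γ[e; COUNT(*)→c](R)) → 5
  γ[c; COUNT(*)→g](σ[c<3](γ[e; COUNT(*)→c](R))) → 2
  (R ⋈[e=g] γ[c; COUNT(*)→g](σ[c<3](γ[e; COUNT(*)→c](R)))) → 2
  π[c,g,u,e,x]((R ⋈[e=g] γ[c; COUNT(*)→g](σ[c<3](γ[e; COUNT(*)→c](R))))) → 2

E1 and E2 produce the same multiset:
c | g | u | e | x
1 | 4 | q | 4 | q
2 | 1 | r | 1 | t

yes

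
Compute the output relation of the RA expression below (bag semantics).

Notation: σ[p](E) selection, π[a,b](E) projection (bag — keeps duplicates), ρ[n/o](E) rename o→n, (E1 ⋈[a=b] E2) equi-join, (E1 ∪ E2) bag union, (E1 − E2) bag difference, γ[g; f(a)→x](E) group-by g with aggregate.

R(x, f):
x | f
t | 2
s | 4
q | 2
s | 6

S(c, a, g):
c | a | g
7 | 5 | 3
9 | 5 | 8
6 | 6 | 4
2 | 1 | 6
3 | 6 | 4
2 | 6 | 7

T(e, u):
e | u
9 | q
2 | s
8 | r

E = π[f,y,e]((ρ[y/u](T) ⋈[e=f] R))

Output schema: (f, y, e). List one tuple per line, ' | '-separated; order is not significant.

Row counts bottom-up:
  T → 3
  ρ[y/u](T) → 3
  R → 4
  (ρ[y/u](T) ⋈[e=f] R) → 2
  π[f,y,e]((ρ[y/u](T) ⋈[e=f] R)) → 2

== RESULT ==
f | y | e
2 | s | 2
2 | s | 2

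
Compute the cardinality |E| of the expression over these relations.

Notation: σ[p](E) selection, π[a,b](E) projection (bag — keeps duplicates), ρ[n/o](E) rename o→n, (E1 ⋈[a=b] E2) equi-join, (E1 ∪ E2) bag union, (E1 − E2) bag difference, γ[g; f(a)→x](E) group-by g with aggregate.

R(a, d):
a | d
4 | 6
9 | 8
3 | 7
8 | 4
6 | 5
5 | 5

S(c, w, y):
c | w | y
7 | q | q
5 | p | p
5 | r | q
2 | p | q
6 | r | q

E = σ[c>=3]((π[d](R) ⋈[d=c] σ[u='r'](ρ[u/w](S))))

Subexpression sizes:
  R → 6
  π[d](R) → 6
  S → 5
  ρ[u/w](S) → 5
  σ[u='r'](ρ[u/w](S)) → 2
  (π[d](R) ⋈[d=c] σ[u='r'](ρ[u/w](S))) → 3
  σ[c>=3]((π[d](R) ⋈[d=c] σ[u='r'](ρ[u/w](S)))) → 3

|E| = 3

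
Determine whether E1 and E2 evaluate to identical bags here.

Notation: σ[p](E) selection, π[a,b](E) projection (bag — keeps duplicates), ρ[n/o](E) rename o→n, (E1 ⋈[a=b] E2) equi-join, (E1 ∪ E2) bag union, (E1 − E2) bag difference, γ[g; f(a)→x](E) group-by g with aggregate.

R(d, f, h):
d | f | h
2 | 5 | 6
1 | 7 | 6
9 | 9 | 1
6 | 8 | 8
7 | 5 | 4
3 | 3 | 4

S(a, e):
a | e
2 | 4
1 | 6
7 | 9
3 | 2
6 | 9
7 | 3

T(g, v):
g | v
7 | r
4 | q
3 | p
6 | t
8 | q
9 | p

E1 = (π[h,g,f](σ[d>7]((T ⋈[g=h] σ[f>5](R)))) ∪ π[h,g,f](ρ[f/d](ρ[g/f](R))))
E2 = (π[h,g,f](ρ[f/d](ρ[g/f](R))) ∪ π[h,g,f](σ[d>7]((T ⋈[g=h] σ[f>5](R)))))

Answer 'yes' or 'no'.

E1 stepwise |·|:
  T → 6
  R → 6
  σ[f>5](R) → 3
  (T ⋈[g=h] σ[f>5](R)) → 2
  σ[d>7]((T ⋈[g=h] σ[f>5](R))) → 0
  π[h,g,f](σ[d>7]((T ⋈[g=h] σ[f>5](R)))) → 0
  R → 6
  ρ[g/f](R) → 6
  ρ[f/d](ρ[g/f](R)) → 6
  π[h,g,f](ρ[f/d](ρ[g/f](R))) → 6
  (π[h,g,f](σ[d>7]((T ⋈[g=h] σ[f>5](R)))) ∪ π[h,g,f](ρ[f/d](ρ[g/f](R)))) → 6
E2 stepwise |·|:
  R → 6
  ρ[g/f](R) → 6
  ρ[f/d](ρ[g/f](R)) → 6
  π[h,g,f](ρ[f/d](ρ[g/f](R))) → 6
  T → 6
  R → 6
  σ[f>5](R) → 3
  (T ⋈[g=h] σ[f>5](R)) → 2
  σ[d>7]((T ⋈[g=h] σ[f>5](R))) → 0
  π[h,g,f](σ[d>7]((T ⋈[g=h] σ[f>5](R)))) → 0
  (π[h,g,f](ρ[f/d](ρ[g/f](R))) ∪ π[h,g,f](σ[d>7]((T ⋈[g=h] σ[f>5](R))))) → 6

E1 and E2 produce the same multiset:
h | g | f
1 | 9 | 9
4 | 3 | 3
4 | 5 | 7
6 | 5 | 2
6 | 7 | 1
8 | 8 | 6

yes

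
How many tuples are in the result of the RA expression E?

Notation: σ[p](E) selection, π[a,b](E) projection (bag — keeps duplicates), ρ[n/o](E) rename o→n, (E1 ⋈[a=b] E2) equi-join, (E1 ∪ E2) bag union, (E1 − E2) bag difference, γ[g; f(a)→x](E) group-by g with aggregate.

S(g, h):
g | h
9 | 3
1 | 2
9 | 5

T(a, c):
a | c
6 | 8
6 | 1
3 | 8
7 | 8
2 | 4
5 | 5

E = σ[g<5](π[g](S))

Row counts bottom-up:
  S → 3
  π[g](S) → 3
  σ[g<5](π[g](S)) → 1

|E| = 1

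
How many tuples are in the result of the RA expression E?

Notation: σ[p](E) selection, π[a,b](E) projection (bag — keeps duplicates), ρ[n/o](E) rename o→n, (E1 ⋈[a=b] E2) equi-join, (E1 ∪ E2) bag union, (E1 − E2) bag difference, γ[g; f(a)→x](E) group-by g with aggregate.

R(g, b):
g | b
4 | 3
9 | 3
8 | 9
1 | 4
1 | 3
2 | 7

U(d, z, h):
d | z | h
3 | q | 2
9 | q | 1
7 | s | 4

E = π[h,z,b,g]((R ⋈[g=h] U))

Per-node cardinality:
  R → 6
  U → 3
  (R ⋈[g=h] U) → 4
  π[h,z,b,g]((R ⋈[g=h] U)) → 4

|E| = 4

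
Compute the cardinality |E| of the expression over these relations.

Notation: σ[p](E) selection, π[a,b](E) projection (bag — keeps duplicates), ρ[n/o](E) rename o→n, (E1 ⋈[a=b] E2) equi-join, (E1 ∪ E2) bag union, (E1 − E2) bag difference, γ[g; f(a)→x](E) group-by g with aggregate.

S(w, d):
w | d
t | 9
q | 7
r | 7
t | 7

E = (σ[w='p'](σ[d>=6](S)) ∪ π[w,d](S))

Row counts bottom-up:
  S → 4
  σ[d>=6](S) → 4
  σ[w='p'](σ[d>=6](S)) → 0
  S → 4
  π[w,d](S) → 4
  (σ[w='p'](σ[d>=6](S)) ∪ π[w,d](S)) → 4

|E| = 4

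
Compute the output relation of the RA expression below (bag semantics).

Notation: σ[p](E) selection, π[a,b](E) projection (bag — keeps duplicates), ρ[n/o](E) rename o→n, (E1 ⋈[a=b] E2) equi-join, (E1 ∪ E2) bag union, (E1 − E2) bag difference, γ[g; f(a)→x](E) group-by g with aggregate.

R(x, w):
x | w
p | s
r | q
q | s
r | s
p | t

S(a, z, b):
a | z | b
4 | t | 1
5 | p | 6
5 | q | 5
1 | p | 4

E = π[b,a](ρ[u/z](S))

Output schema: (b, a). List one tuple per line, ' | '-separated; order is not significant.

Stepwise |·|:
  S → 4
  ρ[u/z](S) → 4
  π[b,a](ρ[u/z](S)) → 4

== RESULT ==
b | a
1 | 4
4 | 1
5 | 5
6 | 5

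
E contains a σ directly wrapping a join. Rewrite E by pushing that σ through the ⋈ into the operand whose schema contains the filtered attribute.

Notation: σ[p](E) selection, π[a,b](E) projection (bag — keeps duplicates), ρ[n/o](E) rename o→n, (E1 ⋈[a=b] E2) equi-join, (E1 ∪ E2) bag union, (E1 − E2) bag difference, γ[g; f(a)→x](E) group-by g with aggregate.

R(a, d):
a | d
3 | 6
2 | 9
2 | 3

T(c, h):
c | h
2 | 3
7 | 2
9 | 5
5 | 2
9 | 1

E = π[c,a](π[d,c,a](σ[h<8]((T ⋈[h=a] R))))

σ filters on h, owned by the left side.
E' = π[c,a](π[d,c,a]((σ[h<8](T) ⋈[h=a] R)))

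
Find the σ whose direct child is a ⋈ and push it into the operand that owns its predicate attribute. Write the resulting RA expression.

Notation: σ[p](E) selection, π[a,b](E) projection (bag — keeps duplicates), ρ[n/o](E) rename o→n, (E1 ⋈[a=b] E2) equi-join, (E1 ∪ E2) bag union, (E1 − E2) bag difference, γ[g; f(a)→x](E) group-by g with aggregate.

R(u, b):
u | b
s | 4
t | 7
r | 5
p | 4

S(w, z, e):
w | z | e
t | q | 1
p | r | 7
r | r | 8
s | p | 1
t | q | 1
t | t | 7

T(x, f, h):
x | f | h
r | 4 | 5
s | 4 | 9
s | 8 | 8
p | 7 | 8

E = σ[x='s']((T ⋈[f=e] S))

σ filters on x, owned by the left side.
E' = (σ[x='s'](T) ⋈[f=e] S)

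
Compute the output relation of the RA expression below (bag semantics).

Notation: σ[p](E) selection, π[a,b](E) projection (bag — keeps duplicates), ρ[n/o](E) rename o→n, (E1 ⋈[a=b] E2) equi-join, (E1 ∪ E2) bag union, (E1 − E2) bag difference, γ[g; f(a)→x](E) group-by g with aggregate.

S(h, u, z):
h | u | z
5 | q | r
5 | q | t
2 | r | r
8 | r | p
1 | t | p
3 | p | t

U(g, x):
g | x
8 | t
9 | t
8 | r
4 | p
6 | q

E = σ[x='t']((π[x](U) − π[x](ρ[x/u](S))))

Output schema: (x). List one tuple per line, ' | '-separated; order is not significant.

Row counts bottom-up:
  U → 5
  π[x](U) → 5
  S → 6
  ρ[x/u](S) → 6
  π[x](ρ[x/u](S)) → 6
  (π[x](U) − π[x](ρ[x/u](S))) → 1
  σ[x='t']((π[x](U) − π[x](ρ[x/u](S)))) → 1

== RESULT ==
x
t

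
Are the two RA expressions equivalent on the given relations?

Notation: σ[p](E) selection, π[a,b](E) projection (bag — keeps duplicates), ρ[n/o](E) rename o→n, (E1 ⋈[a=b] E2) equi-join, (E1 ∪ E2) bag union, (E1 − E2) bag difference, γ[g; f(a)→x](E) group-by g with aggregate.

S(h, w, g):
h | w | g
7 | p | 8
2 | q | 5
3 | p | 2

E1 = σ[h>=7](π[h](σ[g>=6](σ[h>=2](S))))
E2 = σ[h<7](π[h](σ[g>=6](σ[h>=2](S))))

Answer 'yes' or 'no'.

E1 row counts bottom-up:
  S → 3
  σ[h>=2](S) → 3
  σ[g>=6](σ[h>=2](S)) → 1
  π[h](σ[g>=6](σ[h>=2](S))) → 1
  σ[h>=7](π[h](σ[g>=6](σ[h>=2](S)))) → 1
E2 row counts bottom-up:
  S → 3
  σ[h>=2](S) → 3
  σ[g>=6](σ[h>=2](S)) → 1
  π[h](σ[g>=6](σ[h>=2](S))) → 1
  σ[h<7](π[h](σ[g>=6](σ[h>=2](S)))) → 0

E1 result:
h
7
E2 result:
h
(0 rows)
Witness: (7,) appears 1× in E1 but 0× in E2.

no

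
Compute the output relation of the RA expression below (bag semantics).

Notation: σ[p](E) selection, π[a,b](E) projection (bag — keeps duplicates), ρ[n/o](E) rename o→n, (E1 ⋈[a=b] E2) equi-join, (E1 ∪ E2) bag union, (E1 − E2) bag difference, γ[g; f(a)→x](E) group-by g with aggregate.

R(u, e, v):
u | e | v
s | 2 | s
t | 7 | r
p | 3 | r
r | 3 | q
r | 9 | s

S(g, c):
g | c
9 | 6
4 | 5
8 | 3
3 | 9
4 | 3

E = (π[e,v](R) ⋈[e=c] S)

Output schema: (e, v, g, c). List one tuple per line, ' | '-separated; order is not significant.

Stepwise |·|:
  R → 5
  π[e,v](R) → 5
  S → 5
  (π[e,v](R) ⋈[e=c] S) → 5

== RESULT ==
e | v | g | c
3 | q | 4 | 3
3 | q | 8 | 3
3 | r | 4 | 3
3 | r | 8 | 3
9 | s | 3 | 9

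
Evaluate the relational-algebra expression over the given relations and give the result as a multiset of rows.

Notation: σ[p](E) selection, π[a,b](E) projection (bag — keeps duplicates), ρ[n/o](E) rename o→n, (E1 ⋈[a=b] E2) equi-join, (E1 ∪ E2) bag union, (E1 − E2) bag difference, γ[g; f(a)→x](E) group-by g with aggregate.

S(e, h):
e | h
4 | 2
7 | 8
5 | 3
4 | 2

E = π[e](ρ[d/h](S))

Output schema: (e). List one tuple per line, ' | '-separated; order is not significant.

Per-node cardinality:
  S → 4
  ρ[d/h](S) → 4
  π[e](ρ[d/h](S)) → 4

== RESULT ==
e
4
4
5
7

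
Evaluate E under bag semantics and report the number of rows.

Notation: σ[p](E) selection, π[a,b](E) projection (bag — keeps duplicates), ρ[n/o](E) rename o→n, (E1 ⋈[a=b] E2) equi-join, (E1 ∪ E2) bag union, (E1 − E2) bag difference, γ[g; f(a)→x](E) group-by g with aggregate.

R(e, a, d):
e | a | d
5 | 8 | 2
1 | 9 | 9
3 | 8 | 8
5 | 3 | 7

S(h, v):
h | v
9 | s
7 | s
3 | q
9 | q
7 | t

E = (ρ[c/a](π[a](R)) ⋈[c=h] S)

Stepwise |·|:
  R → 4
  π[a](R) → 4
  ρ[c/a](π[a](R)) → 4
  S → 5
  (ρ[c/a](π[a](R)) ⋈[c=h] S) → 3

|E| = 3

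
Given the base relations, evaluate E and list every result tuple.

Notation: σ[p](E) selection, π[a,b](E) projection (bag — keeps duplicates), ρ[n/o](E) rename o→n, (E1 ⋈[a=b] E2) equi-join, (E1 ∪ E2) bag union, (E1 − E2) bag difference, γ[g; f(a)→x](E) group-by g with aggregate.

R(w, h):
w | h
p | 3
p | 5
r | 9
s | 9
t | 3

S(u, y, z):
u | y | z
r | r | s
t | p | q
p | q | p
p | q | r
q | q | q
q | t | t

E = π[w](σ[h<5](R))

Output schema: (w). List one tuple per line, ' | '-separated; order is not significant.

Row counts bottom-up:
  R → 5
  σ[h<5](R) → 2
  π[w](σ[h<5](R)) → 2

== RESULT ==
w
p
t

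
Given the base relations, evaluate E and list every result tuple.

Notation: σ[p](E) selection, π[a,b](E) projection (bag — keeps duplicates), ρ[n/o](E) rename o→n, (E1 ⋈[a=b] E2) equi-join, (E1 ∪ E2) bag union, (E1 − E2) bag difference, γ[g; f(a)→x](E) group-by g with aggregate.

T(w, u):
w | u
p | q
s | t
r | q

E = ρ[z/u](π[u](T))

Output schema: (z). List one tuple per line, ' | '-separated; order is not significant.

Stepwise |·|:
  T → 3
  π[u](T) → 3
  ρ[z/u](π[u](T)) → 3

== RESULT ==
z
q
q
t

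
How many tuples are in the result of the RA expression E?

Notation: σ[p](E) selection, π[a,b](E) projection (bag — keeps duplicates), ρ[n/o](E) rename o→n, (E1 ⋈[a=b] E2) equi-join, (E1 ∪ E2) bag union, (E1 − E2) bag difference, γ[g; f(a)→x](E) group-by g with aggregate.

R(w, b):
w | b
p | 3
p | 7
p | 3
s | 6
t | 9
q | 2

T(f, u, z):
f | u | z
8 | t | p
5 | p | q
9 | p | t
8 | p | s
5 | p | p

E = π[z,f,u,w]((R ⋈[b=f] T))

Row counts bottom-up:
  R → 6
  T → 5
  (R ⋈[b=f] T) → 1
  π[z,f,u,w]((R ⋈[b=f] T)) → 1

|E| = 1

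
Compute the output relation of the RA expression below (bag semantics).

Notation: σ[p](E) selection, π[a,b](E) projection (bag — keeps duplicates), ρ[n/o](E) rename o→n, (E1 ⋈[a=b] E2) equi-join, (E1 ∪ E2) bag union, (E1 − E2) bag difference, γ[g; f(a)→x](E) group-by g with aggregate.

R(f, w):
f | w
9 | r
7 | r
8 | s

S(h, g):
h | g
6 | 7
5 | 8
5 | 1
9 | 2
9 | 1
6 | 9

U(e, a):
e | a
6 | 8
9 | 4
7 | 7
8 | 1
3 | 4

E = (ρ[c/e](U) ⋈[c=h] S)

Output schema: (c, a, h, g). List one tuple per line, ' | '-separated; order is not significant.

Stepwise |·|:
  U → 5
  ρ[c/e](U) → 5
  S → 6
  (ρ[c/e](U) ⋈[c=h] S) → 4

== RESULT ==
c | a | h | g
6 | 8 | 6 | 7
6 | 8 | 6 | 9
9 | 4 | 9 | 1
9 | 4 | 9 | 2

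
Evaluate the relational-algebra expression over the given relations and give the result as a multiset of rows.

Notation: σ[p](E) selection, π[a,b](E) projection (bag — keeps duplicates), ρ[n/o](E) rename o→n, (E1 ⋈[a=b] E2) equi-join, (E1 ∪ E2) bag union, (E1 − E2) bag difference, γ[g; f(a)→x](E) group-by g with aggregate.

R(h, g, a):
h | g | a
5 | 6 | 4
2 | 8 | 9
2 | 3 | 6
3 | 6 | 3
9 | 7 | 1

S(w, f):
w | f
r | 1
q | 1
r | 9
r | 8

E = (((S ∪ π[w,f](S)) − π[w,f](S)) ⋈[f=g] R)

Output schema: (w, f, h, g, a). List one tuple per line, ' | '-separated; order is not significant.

Stepwise |·|:
  S → 4
  S → 4
  π[w,f](S) → 4
  (S ∪ π[w,f](S)) → 8
  S → 4
  π[w,f](S) → 4
  ((S ∪ π[w,f](S)) − π[w,f](S)) → 4
  R → 5
  (((S ∪ π[w,f](S)) − π[w,f](S)) ⋈[f=g] R) → 1

== RESULT ==
w | f | h | g | a
r | 8 | 2 | 8 | 9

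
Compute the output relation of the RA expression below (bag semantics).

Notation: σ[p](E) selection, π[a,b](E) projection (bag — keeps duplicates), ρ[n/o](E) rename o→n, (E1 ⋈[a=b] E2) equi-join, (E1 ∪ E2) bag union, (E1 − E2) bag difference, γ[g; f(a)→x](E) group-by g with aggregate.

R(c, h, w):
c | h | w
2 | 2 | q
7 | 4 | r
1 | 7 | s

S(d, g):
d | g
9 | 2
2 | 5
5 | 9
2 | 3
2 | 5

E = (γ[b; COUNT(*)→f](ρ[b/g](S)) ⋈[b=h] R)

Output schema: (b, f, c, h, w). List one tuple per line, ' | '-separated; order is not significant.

Per-node cardinality:
  S → 5
  ρ[b/g](S) → 5
  γ[b; COUNT(*)→f](ρ[b/g](S)) → 4
  R → 3
  (γ[b; COUNT(*)→f](ρ[b/g](S)) ⋈[b=h] R) → 1

== RESULT ==
b | f | c | h | w
2 | 1 | 2 | 2 | q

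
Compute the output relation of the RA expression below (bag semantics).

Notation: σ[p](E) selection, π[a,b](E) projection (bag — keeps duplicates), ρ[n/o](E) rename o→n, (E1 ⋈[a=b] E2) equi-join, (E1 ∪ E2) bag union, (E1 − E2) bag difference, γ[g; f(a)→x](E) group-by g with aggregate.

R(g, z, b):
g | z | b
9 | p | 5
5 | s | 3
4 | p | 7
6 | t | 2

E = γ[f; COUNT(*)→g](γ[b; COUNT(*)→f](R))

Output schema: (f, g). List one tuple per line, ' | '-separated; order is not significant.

Stepwise |·|:
  R → 4
  γ[b; COUNT(*)→f](R) → 4
  γ[f; COUNT(*)→g](γ[b; COUNT(*)→f](R)) → 1

== RESULT ==
f | g
1 | 4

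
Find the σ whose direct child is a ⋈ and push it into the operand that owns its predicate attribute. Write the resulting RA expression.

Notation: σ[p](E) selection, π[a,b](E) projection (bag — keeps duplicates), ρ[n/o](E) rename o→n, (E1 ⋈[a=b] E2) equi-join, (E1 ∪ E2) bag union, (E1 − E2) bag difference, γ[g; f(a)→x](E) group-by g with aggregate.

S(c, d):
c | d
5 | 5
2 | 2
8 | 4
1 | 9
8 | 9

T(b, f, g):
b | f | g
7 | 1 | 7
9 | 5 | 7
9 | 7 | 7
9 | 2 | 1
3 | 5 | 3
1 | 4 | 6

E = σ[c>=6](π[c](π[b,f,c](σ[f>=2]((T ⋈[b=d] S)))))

σ filters on f, owned by the left side.
E' = σ[c>=6](π[c](π[b,f,c]((σ[f>=2](T) ⋈[b=d] S))))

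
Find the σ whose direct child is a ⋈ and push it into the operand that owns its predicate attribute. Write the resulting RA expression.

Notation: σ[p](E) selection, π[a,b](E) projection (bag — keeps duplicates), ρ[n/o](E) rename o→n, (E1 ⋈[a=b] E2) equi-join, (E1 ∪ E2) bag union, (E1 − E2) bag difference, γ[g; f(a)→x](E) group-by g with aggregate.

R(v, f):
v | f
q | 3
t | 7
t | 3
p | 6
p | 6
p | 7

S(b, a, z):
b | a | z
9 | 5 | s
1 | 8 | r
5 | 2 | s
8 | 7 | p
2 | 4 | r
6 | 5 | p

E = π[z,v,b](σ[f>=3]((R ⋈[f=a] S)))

σ filters on f, owned by the left side.
E' = π[z,v,b]((σ[f>=3](R) ⋈[f=a] S))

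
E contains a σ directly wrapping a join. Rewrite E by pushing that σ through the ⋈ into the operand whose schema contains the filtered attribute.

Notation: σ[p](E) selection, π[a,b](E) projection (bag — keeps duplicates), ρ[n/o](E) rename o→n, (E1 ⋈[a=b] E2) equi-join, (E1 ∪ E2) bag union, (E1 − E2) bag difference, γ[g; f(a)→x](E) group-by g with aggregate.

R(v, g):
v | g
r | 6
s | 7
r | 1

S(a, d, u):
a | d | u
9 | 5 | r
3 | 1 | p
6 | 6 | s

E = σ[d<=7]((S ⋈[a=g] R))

σ filters on d, owned by the left side.
E' = (σ[d<=7](S) ⋈[a=g] R)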